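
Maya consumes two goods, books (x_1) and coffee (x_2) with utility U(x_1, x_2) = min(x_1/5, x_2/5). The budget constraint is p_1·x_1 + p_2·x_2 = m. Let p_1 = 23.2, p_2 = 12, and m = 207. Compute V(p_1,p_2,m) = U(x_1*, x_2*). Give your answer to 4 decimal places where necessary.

Leontief preferences: the optimum is at the kink where x_1/5 = x_2/5, i.e. x_2 = x_1.
Budget: p_1·x_1 + p_2·x_1 = m, so (5·p_1 + 5·p_2)·x_1 = 5·m.
Demand: x_1*(p_1,p_2,m) = 5·m/(5·p_1 + 5·p_2), x_2* = 5·m/(5·p_1 + 5·p_2).
Here 5·23.2 + 5·12 = 176, giving x_1* = 5.8807 and x_2* = 5.8807.
Utility at the optimum: U(5.8807, 5.8807) = 1.1761.

V = 1.1761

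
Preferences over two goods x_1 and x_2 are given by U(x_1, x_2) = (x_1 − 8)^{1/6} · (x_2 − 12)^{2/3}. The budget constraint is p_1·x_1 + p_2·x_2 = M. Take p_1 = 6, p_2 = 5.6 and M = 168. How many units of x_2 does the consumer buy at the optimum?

x_2* = 19.5429

This is Cobb-Douglas in (x_1−8, x_2−12): tangency gives 1/6·p_2·(x_2−12) = 2/3·p_1·(x_1−8).
Substituting into the budget: x_1* = 8 + 0.2·(M − 8·p_1 − 12·p_2)/p_1, and x_2* = 12 + 0.8·(…)/p_2.
Discretionary income = 168 − 8·6 − 12·5.6 = 52.8; x_2* = 12 + 0.8·52.8/5.6 = 19.5429.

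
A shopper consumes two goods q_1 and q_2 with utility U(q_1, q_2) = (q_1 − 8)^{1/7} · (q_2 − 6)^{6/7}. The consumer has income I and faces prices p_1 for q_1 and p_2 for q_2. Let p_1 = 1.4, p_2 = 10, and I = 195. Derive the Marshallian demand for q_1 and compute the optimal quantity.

q_1* = 20.6327

MRS = (1/6)·(q_2−6)/(q_1−8). Tangency with p_1/p_2 gives q_2−6 = 6·(p_1/p_2)·(q_1−8).
After buying the subsistence bundle (8, 6), a share 1/7 of the remaining income goes to q_1: q_1* = 8 + 1/7·(I − 8p_1 − 6p_2)/p_1.
Discretionary income = 195 − 8·1.4 − 6·10 = 123.8; q_1* = 8 + 1/7·123.8/1.4 = 20.6327.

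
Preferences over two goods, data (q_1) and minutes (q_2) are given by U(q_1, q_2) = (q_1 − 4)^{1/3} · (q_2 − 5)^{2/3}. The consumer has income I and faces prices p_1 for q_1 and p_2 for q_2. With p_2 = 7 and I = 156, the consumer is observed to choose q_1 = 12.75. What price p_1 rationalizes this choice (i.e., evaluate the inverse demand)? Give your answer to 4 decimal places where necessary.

This is Cobb-Douglas in (q_1−4, q_2−5): tangency gives 1/3·p_2·(q_2−5) = 2/3·p_1·(q_1−4).
After buying the subsistence bundle (4, 5), a share 1/3 of the remaining income goes to q_1: q_1* = 4 + 1/3·(I − 4p_1 − 5p_2)/p_1.
Set q_1* = 12.75 in the demand function and solve for p_1: p_1 = 4.

p_1 = 4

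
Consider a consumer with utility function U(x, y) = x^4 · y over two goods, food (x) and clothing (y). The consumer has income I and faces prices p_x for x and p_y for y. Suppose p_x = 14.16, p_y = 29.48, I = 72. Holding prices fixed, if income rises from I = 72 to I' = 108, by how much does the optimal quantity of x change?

Δx* = 2.0339

The MRS is 4·y/x. Set MRS = p_x/p_y.
So 4·p_y·y = p_x·x; combined with the budget, a share 0.8 of income goes to x.
Demand: x*(p_x,p_y,I) = 0.8·I/p_x and y* = 0.2·I/p_y.
At p_x=14.16, p_y=29.48, I=72: x* = 0.8·72/14.16 = 4.0678.
At I' = 108: x* = 6.1017. Change: 6.1017 − 4.0678 = 2.0339.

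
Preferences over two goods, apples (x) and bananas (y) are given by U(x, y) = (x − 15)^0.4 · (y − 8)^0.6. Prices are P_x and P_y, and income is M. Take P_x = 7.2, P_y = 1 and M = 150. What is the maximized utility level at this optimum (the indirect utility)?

MRS = (2/3)·(y−8)/(x−15). Tangency with P_x/P_y gives y−8 = (3/2)·(P_x/P_y)·(x−15).
After buying the subsistence bundle (15, 8), a share 0.4 of the remaining income goes to x: x* = 15 + 0.4·(M − 15P_x − 8P_y)/P_x.
Discretionary income = 150 − 15·7.2 − 8·1 = 34; x* = 15 + 0.4·34/7.2 = 16.8889; y* = 8 + 0.6·34/1 = 28.4.
Utility at the optimum: U(16.8889, 28.4) = 7.8752.

V = 7.8752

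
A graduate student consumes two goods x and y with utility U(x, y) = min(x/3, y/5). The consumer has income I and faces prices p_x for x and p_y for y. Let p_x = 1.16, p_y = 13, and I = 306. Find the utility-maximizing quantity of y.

y* = 22.3423

Leontief preferences: the optimum is at the kink where x/3 = y/5, i.e. y = (5/3)·x.
Budget: p_x·x + p_y·(5/3)·x = I, so (3·p_x + 5·p_y)·x = 3·I.
Demand: x*(p_x,p_y,I) = 3·I/(3·p_x + 5·p_y), y* = 5·I/(3·p_x + 5·p_y).
Here 3·1.16 + 5·13 = 68.48, giving y* = 22.3423.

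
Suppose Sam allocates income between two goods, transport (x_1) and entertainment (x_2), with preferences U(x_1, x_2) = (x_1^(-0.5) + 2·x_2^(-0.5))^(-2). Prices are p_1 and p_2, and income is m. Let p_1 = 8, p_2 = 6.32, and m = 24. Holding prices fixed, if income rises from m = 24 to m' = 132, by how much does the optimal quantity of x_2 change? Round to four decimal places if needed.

From the CES first-order condition, (1/2)·(x_2/x_1)^(1.5) = p_1/p_2.
Solve for the ratio: x_2/x_1 = [2·p_1/p_2]^(2/3).
With the ratio pinned down, the budget gives x_1* = m/(p_1 + p_2·(x_2/x_1)) and x_2* = (x_2/x_1)·x_1*.
Numerically x_2/x_1 = 1.857528, so x_1* = 24/(8 + 6.32·1.857528) = 1.2158 and x_2* = 1.857528·1.2158 = 2.2584.
At m' = 132: x_2* = 12.4214. Change: 12.4214 − 2.2584 = 10.163.

Δx_2* = 10.163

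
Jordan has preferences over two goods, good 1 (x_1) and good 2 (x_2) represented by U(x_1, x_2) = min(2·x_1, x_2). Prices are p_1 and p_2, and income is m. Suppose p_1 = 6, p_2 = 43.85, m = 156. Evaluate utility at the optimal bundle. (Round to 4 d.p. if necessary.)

Leontief preferences: the optimum is at the kink where x_1/1 = x_2/2, i.e. x_2 = 2·x_1.
Budget: p_1·x_1 + p_2·2·x_1 = m, so (p_1 + 2·p_2)·x_1 = m.
Demand: x_1*(p_1,p_2,m) = m/(p_1 + 2·p_2), x_2* = 2·m/(p_1 + 2·p_2).
Here 6 + 2·43.85 = 93.7, giving x_1* = 1.6649 and x_2* = 3.3298.
Utility at the optimum: U(1.6649, 3.3298) = 3.3298.

V = 3.3298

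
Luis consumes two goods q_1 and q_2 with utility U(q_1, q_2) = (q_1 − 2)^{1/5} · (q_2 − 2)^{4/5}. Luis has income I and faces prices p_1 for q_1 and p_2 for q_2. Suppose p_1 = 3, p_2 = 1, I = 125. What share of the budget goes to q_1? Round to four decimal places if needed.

share on q_1 = 0.2352

MRS = (1/4)·(q_2−2)/(q_1−2). Tangency with p_1/p_2 gives q_2−2 = 4·(p_1/p_2)·(q_1−2).
Substituting into the budget: q_1* = 2 + 0.2·(I − 2·p_1 − 2·p_2)/p_1, and q_2* = 2 + 0.8·(…)/p_2.
Discretionary income = 125 − 2·3 − 2·1 = 117; q_1* = 2 + 0.2·117/3 = 9.8; q_2* = 2 + 0.8·117/1 = 95.6.
Expenditure on q_1: 3·9.8 = 29.4; share = 0.2352.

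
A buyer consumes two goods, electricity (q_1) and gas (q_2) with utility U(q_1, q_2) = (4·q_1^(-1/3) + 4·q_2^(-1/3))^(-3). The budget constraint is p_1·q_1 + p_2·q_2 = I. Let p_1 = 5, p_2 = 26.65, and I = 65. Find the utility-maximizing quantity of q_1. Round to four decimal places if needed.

q_1* = 5.1599

MU_q_1 ∝ 4·q_1^(-4/3), MU_q_2 ∝ 4·q_2^(-4/3), so MRS = (q_2/q_1)^(4/3) = p_1/p_2.
Hence q_2/q_1 = (p_1/p_2)^(1/(4/3)), i.e. raised to the 0.75 power.
Substitute q_2 = (q_2/q_1)·q_1 into the budget: q_1* = I/(p_1 + p_2·(q_2/q_1)).
Numerically q_2/q_1 = 0.285072, so q_1* = 65/(5 + 26.65·0.285072) = 5.1599.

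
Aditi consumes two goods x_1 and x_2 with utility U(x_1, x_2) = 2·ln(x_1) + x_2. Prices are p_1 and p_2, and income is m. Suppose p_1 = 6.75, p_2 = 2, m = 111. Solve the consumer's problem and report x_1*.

x_1* = 0.5926

So x_1*(p_1,p_2) = 2·p_2/p_1, independent of income; and x_2* = (m − 2·p_2)/p_2.
At the given prices: x_1* = 2·2/6.75 = 0.5926.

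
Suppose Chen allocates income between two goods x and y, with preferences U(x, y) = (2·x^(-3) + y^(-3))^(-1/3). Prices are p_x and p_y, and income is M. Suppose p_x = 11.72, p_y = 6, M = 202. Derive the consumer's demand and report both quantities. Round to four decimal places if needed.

x* = 11.4223, y* = 11.3551

MU_x ∝ 2·x^(-4), MU_y ∝ y^(-4), so MRS = 2·(y/x)^(4) = p_x/p_y.
Solve for the ratio: y/x = [(1/2)·p_x/p_y]^(0.25).
With the ratio pinned down, the budget gives x* = M/(p_x + p_y·(y/x)) and y* = (y/x)·x*.
Numerically y/x = 0.994115, so x* = 202/(11.72 + 6·0.994115) = 11.4223 and y* = 0.994115·11.4223 = 11.3551.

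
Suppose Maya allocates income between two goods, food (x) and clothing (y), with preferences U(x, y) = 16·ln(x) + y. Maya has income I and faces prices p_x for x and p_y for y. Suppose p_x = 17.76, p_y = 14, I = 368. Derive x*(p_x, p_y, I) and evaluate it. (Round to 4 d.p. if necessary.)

MU_x = 16/x, MU_y = 1. Tangency: 16/x = p_x/p_y.
So x*(p_x,p_y) = 16·p_y/p_x, independent of income; and y* = (I − 16·p_y)/p_y.
At the given prices: x* = 16·14/17.76 = 12.6126.

x* = 12.6126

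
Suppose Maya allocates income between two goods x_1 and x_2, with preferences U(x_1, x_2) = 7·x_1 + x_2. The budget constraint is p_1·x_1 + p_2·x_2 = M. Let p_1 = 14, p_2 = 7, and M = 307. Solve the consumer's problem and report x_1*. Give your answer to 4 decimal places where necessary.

x_1* = 21.9286

Perfect substitutes: compare marginal utility per dollar. 7/p_1 vs 1/p_2 → 0.5 vs 0.1429.
x_1 gives more utility per dollar, so spend all income on x_1: x_1* = M/p_1, x_2* = 0.
Numerically: x_1* = 21.9286, x_2* = 0.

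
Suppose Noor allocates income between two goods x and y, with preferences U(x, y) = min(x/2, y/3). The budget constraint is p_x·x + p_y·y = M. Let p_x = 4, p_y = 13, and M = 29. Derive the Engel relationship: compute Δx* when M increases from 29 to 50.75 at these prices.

With perfect complements, no substitution: consume in ratio x:y = 2:3.
Budget: p_x·x + p_y·(3/2)·x = M, so (2·p_x + 3·p_y)·x = 2·M.
Demand: x*(p_x,p_y,M) = 2·M/(2·p_x + 3·p_y), y* = 3·M/(2·p_x + 3·p_y).
Here 2·4 + 3·13 = 47, giving x* = 1.234.
At M' = 50.75: x* = 2.1596. Change: 2.1596 − 1.234 = 0.9255.

Δx* = 0.9255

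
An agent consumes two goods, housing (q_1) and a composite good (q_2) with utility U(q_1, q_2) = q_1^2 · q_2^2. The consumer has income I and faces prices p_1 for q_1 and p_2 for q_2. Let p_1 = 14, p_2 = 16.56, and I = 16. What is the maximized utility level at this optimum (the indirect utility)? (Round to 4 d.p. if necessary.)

V = 0.0762

MU_q_1/MU_q_2 = (2·q_2)/(2·q_1); tangency sets this equal to p_1/p_2.
Rearranging, p_2·q_2 = p_1·q_1. Substituting into the budget gives p_1·q_1·(1 + 1) = I.
Demand: q_1*(p_1,p_2,I) = 0.5·I/p_1 and q_2* = 0.5·I/p_2.
At p_1=14, p_2=16.56, I=16: q_1* = 0.5·16/14 = 0.5714, q_2* = 0.4831.
Utility at the optimum: U(0.5714, 0.4831) = 0.0762.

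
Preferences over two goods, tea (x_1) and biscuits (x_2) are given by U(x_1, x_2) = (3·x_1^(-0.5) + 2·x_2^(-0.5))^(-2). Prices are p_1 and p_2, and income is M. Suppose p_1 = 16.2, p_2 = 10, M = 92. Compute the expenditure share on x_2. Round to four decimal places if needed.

MU_x_1 ∝ 3·x_1^(-1.5), MU_x_2 ∝ 2·x_2^(-1.5), so MRS = (3/2)·(x_2/x_1)^(1.5) = p_1/p_2.
Solve for the ratio: x_2/x_1 = [(2/3)·p_1/p_2]^(2/3).
With the ratio pinned down, the budget gives x_1* = M/(p_1 + p_2·(x_2/x_1)) and x_2* = (x_2/x_1)·x_1*.
Numerically x_2/x_1 = 1.052646, so x_1* = 92/(16.2 + 10·1.052646) = 3.4423 and x_2* = 1.052646·3.4423 = 3.6235.
Expenditure on x_2: 10·3.6235 = 36.235; share = 0.3939.

share on x_2 = 0.3939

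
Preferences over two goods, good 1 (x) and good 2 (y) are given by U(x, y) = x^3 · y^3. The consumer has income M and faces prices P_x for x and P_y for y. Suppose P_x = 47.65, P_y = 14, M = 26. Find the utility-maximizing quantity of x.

x* = 0.2728

The MRS is y/x. Set MRS = P_x/P_y.
Rearranging, P_y·y = P_x·x. Substituting into the budget gives P_x·x·(1 + 1) = M.
Demand: x*(P_x,P_y,M) = 0.5·M/P_x and y* = 0.5·M/P_y.
At P_x=47.65, P_y=14, M=26: x* = 0.5·26/47.65 = 0.2728.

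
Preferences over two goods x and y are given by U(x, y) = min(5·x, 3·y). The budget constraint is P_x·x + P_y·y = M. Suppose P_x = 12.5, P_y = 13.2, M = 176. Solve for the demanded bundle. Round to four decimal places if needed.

Demand: x*(P_x,P_y,M) = 3·M/(3·P_x + 5·P_y), y* = 5·M/(3·P_x + 5·P_y).
Here 3·12.5 + 5·13.2 = 103.5, giving x* = 5.1014 and y* = 8.5024.

x* = 5.1014, y* = 8.5024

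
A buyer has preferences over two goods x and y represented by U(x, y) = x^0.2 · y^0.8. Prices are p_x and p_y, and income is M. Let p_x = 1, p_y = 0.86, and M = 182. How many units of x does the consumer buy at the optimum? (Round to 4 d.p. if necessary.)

The MRS is (1/4)·y/x. Set MRS = p_x/p_y.
Rearranging, p_y·y = 4·p_x·x. Substituting into the budget gives p_x·x·(1 + 4) = M.
Demand: x*(p_x,p_y,M) = 0.2·M/p_x and y* = 0.8·M/p_y.
At p_x=1, p_y=0.86, M=182: x* = 0.2·182/1 = 36.4.

x* = 36.4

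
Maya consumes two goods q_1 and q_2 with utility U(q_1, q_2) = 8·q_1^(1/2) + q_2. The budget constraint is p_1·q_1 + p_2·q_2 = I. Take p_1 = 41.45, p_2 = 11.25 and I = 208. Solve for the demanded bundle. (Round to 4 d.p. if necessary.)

MU_q_1 = 4/√q_1, MU_q_2 = 1. Tangency: 4/√q_1 = p_1/p_2.
Solve: √q_1 = 4·p_2/p_1, so q_1*(p_1,p_2) = (4·p_2/p_1)², and q_2* = (I − p_1·q_1*)/p_2.
Plugging in: q_1* = (4·11.25/41.45)² = 1.1786, q_2* = 14.1463.

q_1* = 1.1786, q_2* = 14.1463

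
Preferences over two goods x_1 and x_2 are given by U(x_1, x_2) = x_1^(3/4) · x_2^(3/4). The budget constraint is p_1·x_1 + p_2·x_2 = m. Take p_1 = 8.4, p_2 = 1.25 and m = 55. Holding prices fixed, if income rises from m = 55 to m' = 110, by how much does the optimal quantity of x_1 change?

Δx_1* = 3.2738

Tangency: MRS = x_2/x_1 = p_1/p_2.
So 0.75·p_2·x_2 = 0.75·p_1·x_1; combined with the budget, a share 0.5 of income goes to x_1.
Demand: x_1*(p_1,p_2,m) = 0.5·m/p_1 and x_2* = 0.5·m/p_2.
At p_1=8.4, p_2=1.25, m=55: x_1* = 0.5·55/8.4 = 3.2738.
At m' = 110: x_1* = 6.5476. Change: 6.5476 − 3.2738 = 3.2738.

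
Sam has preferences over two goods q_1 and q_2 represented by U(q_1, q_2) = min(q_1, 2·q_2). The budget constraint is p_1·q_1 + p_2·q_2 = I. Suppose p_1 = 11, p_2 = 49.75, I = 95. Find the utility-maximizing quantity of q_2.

q_2* = 1.324

With perfect complements, no substitution: consume in ratio q_1:q_2 = 2:1.
Budget: p_1·q_1 + p_2·(1/2)·q_1 = I, so (2·p_1 + p_2)·q_1 = 2·I.
Demand: q_1*(p_1,p_2,I) = 2·I/(2·p_1 + p_2), q_2* = I/(2·p_1 + p_2).
Here 2·11 + 49.75 = 71.75, giving q_2* = 1.324.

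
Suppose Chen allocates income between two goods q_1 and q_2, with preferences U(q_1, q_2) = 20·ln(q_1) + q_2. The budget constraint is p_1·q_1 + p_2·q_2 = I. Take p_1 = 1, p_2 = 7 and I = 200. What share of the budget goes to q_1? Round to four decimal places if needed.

share on q_1 = 0.7

MU_q_1 = 20/q_1, MU_q_2 = 1. Tangency: 20/q_1 = p_1/p_2.
So q_1*(p_1,p_2) = 20·p_2/p_1, independent of income; and q_2* = (I − 20·p_2)/p_2.
At the given prices: q_1* = 20·7/1 = 140, and q_2* = 8.5714.
Expenditure on q_1: 1·140 = 140; share = 0.7.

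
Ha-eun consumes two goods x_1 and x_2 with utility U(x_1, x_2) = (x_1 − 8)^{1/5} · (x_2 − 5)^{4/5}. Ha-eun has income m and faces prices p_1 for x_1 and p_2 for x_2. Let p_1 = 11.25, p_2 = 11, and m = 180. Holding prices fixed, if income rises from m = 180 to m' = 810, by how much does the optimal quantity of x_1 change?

Δx_1* = 11.2

MRS = (1/4)·(x_2−5)/(x_1−8). Tangency with p_1/p_2 gives x_2−5 = 4·(p_1/p_2)·(x_1−8).
After buying the subsistence bundle (8, 5), a share 0.2 of the remaining income goes to x_1: x_1* = 8 + 0.2·(m − 8p_1 − 5p_2)/p_1.
Discretionary income = 180 − 8·11.25 − 5·11 = 35; x_1* = 8 + 0.2·35/11.25 = 8.6222.
At m' = 810: x_1* = 19.8222. Change: 19.8222 − 8.6222 = 11.2.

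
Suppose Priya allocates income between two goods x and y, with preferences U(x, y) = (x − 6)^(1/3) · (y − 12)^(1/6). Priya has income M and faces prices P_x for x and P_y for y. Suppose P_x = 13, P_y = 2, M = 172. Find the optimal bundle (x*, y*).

x* = 9.5897, y* = 23.6667

Let x' = x−6, y' = y−12. MRS = 2·y'/x' = P_x/P_y.
After buying the subsistence bundle (6, 12), a share 2/3 of the remaining income goes to x: x* = 6 + 2/3·(M − 6P_x − 12P_y)/P_x.
Discretionary income = 172 − 6·13 − 12·2 = 70; x* = 6 + 2/3·70/13 = 9.5897; y* = 12 + 1/3·70/2 = 23.6667.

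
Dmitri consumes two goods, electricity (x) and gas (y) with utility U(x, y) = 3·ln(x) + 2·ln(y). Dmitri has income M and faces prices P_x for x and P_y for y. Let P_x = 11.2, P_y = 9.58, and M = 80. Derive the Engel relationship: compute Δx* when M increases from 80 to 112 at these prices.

Tangency: MRS = (3/2)·y/x = P_x/P_y.
So 3·P_y·y = 2·P_x·x; combined with the budget, a share 0.6 of income goes to x.
Demand: x*(P_x,P_y,M) = 0.6·M/P_x and y* = 0.4·M/P_y.
At P_x=11.2, P_y=9.58, M=80: x* = 0.6·80/11.2 = 4.2857.
At M' = 112: x* = 6. Change: 6 − 4.2857 = 1.7143.

Δx* = 1.7143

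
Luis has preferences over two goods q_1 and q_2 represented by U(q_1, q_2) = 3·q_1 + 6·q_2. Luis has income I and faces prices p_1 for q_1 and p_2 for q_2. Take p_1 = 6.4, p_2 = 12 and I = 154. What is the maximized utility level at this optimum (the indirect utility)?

V = 77

Linear utility — the consumer picks whichever good has higher MU/price: 3/6.4 = 0.4688 vs 6/12 = 0.5.
q_2 gives more utility per dollar, so spend all income on q_2: q_2* = I/p_2, q_1* = 0.
Numerically: q_1* = 0, q_2* = 12.8333.
Utility at the optimum: U(0, 12.8333) = 77.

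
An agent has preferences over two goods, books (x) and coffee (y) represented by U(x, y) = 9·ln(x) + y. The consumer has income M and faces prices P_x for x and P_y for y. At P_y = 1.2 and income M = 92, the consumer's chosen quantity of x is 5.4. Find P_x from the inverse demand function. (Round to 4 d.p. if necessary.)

P_x = 2

MU_x = 9/x, MU_y = 1. Tangency: 9/x = P_x/P_y.
So x*(P_x,P_y) = 9·P_y/P_x, independent of income; and y* = (M − 9·P_y)/P_y.
Set x* = 5.4 in the demand function and solve for P_x: P_x = 2.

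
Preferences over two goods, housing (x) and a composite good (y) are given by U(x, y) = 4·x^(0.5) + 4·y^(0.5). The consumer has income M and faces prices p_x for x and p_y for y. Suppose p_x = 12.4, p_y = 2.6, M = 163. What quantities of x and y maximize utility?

x* = 2.2785, y* = 51.8256

MU_x ∝ 4·x^(-0.5), MU_y ∝ 4·y^(-0.5), so MRS = (y/x)^(0.5) = p_x/p_y.
Hence y/x = (p_x/p_y)^(1/(0.5)), i.e. raised to the 2 power.
Substitute y = (y/x)·x into the budget: x* = M/(p_x + p_y·(y/x)).
Numerically y/x = 22.745562, so x* = 163/(12.4 + 2.6·22.745562) = 2.2785 and y* = 22.745562·2.2785 = 51.8256.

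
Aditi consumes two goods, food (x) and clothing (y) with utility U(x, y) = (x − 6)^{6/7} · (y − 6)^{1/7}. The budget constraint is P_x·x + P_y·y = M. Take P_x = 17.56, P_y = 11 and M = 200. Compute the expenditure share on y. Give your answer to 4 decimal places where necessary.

share on y = 0.3505

Let x' = x−6, y' = y−6. MRS = 6·y'/x' = P_x/P_y.
Substituting into the budget: x* = 6 + 6/7·(M − 6·P_x − 6·P_y)/P_x, and y* = 6 + 1/7·(…)/P_y.
Discretionary income = 200 − 6·17.56 − 6·11 = 28.64; x* = 6 + 6/7·28.64/17.56 = 7.398; y* = 6 + 1/7·28.64/11 = 6.3719.
Expenditure on y: 11·6.3719 = 70.0914; share = 0.3505.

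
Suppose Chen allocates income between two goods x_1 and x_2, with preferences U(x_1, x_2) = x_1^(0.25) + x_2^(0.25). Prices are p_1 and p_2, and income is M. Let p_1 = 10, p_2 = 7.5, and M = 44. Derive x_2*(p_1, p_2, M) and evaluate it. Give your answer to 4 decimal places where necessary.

MU_x_1 ∝ x_1^(-0.75), MU_x_2 ∝ x_2^(-0.75), so MRS = (x_2/x_1)^(0.75) = p_1/p_2.
Hence x_2/x_1 = (p_1/p_2)^(1/(0.75)), i.e. raised to the 4/3 power.
With the ratio pinned down, the budget gives x_1* = M/(p_1 + p_2·(x_2/x_1)) and x_2* = (x_2/x_1)·x_1*.
Numerically x_2/x_1 = 1.467523, so x_1* = 44/(10 + 7.5·1.467523) = 2.0946 and x_2* = 1.467523·2.0946 = 3.0739.

x_2* = 3.0739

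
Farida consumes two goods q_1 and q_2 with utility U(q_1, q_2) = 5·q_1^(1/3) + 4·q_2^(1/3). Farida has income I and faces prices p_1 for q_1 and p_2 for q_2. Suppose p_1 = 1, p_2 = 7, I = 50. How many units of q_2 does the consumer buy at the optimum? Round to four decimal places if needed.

q_2* = 1.5205

MU_q_1 ∝ 5·q_1^(-2/3), MU_q_2 ∝ 4·q_2^(-2/3), so MRS = (5/4)·(q_2/q_1)^(2/3) = p_1/p_2.
Solve for the ratio: q_2/q_1 = [(4/5)·p_1/p_2]^(1.5).
With the ratio pinned down, the budget gives q_1* = I/(p_1 + p_2·(q_2/q_1)) and q_2* = (q_2/q_1)·q_1*.
Numerically q_2/q_1 = 0.038636, so q_1* = 50/(1 + 7·0.038636) = 39.3562 and q_2* = 0.038636·39.3562 = 1.5205.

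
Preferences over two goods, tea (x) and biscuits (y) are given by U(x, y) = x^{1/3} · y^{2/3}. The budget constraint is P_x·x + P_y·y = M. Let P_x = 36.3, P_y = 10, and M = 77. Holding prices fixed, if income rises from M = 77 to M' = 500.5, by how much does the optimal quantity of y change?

Δy* = 28.2333

MU_x/MU_y = (1/3·y)/(2/3·x); tangency sets this equal to P_x/P_y.
Rearranging, P_y·y = 2·P_x·x. Substituting into the budget gives P_x·x·(1 + 2) = M.
Demand: x*(P_x,P_y,M) = 1/3·M/P_x and y* = 2/3·M/P_y.
At P_x=36.3, P_y=10, M=77: y* = 2/3·77/10 = 5.1333.
At M' = 500.5: y* = 33.3667. Change: 33.3667 − 5.1333 = 28.2333.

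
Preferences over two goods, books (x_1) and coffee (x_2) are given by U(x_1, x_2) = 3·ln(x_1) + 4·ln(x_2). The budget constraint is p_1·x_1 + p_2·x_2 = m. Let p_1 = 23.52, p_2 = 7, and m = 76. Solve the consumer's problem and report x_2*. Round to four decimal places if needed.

MU_x_1/MU_x_2 = (3·x_2)/(4·x_1); tangency sets this equal to p_1/p_2.
So 3·p_2·x_2 = 4·p_1·x_1; combined with the budget, a share 3/7 of income goes to x_1.
Demand: x_1*(p_1,p_2,m) = 3/7·m/p_1 and x_2* = 4/7·m/p_2.
At p_1=23.52, p_2=7, m=76: x_2* = 4/7·76/7 = 6.2041.

x_2* = 6.2041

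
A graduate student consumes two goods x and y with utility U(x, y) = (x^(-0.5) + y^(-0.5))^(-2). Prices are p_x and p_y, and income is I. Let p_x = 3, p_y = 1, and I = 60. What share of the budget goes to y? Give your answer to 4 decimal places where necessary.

From the CES first-order condition, (y/x)^(1.5) = p_x/p_y.
Solve for the ratio: y/x = [p_x/p_y]^(2/3).
With the ratio pinned down, the budget gives x* = I/(p_x + p_y·(y/x)) and y* = (y/x)·x*.
Numerically y/x = 2.080084, so x* = 60/(3 + 1·2.080084) = 11.8108 and y* = 2.080084·11.8108 = 24.5675.
Expenditure on y: 1·24.5675 = 24.5675; share = 0.4095.

share on y = 0.4095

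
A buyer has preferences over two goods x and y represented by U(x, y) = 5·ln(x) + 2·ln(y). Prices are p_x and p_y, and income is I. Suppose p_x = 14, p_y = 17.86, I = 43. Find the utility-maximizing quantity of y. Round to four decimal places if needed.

y* = 0.6879

The MRS is (5/2)·y/x. Set MRS = p_x/p_y.
So 5·p_y·y = 2·p_x·x; combined with the budget, a share 5/7 of income goes to x.
Demand: x*(p_x,p_y,I) = 5/7·I/p_x and y* = 2/7·I/p_y.
At p_x=14, p_y=17.86, I=43: y* = 2/7·43/17.86 = 0.6879.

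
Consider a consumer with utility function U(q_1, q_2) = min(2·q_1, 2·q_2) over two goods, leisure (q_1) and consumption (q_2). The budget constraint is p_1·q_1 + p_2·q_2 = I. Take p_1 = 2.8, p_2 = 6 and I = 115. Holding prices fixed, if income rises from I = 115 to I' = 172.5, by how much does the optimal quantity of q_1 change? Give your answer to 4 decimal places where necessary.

Δq_1* = 6.5341

Leontief preferences: the optimum is at the kink where q_1/2 = q_2/2, i.e. q_2 = q_1.
Budget: p_1·q_1 + p_2·q_1 = I, so (2·p_1 + 2·p_2)·q_1 = 2·I.
Demand: q_1*(p_1,p_2,I) = 2·I/(2·p_1 + 2·p_2), q_2* = 2·I/(2·p_1 + 2·p_2).
Here 2·2.8 + 2·6 = 17.6, giving q_1* = 13.0682.
At I' = 172.5: q_1* = 19.6023. Change: 19.6023 − 13.0682 = 6.5341.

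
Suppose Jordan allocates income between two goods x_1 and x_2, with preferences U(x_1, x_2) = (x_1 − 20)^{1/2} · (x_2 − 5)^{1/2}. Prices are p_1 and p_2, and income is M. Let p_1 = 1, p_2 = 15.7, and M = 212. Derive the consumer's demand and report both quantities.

Let x_1' = x_1−20, x_2' = x_2−5. MRS = x_2'/x_1' = p_1/p_2.
After buying the subsistence bundle (20, 5), a share 0.5 of the remaining income goes to x_1: x_1* = 20 + 0.5·(M − 20p_1 − 5p_2)/p_1.
Discretionary income = 212 − 20·1 − 5·15.7 = 113.5; x_1* = 20 + 0.5·113.5/1 = 76.75; x_2* = 5 + 0.5·113.5/15.7 = 8.6146.

x_1* = 76.75, x_2* = 8.6146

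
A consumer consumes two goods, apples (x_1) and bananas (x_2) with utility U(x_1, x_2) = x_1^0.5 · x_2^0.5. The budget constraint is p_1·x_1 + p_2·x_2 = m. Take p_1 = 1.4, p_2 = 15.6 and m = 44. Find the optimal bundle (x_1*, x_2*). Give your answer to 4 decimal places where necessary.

MU_x_1/MU_x_2 = (0.5·x_2)/(0.5·x_1); tangency sets this equal to p_1/p_2.
So 0.5·p_2·x_2 = 0.5·p_1·x_1; combined with the budget, a share 0.5 of income goes to x_1.
Demand: x_1*(p_1,p_2,m) = 0.5·m/p_1 and x_2* = 0.5·m/p_2.
At p_1=1.4, p_2=15.6, m=44: x_1* = 0.5·44/1.4 = 15.7143, x_2* = 1.4103.

x_1* = 15.7143, x_2* = 1.4103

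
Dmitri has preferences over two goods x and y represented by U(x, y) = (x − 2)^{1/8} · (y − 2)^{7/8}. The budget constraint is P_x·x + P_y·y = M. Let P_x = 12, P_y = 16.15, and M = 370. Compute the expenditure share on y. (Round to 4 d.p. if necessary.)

This is Cobb-Douglas in (x−2, y−2): tangency gives 0.125·P_y·(y−2) = 0.875·P_x·(x−2).
After buying the subsistence bundle (2, 2), a share 0.125 of the remaining income goes to x: x* = 2 + 0.125·(M − 2P_x − 2P_y)/P_x.
Discretionary income = 370 − 2·12 − 2·16.15 = 313.7; x* = 2 + 0.125·313.7/12 = 5.2677; y* = 2 + 0.875·313.7/16.15 = 18.9961.
Expenditure on y: 16.15·18.9961 = 306.7875; share = 0.8292.

share on y = 0.8292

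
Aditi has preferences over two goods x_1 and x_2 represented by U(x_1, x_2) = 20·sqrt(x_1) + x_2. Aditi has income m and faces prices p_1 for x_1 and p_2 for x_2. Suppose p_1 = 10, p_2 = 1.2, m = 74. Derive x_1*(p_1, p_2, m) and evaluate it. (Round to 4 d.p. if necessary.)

MU_x_1 = 10/√x_1, MU_x_2 = 1. Tangency: 10/√x_1 = p_1/p_2.
Thus x_1* = (10·p_2/p_1)² — independent of m — with the rest of income spent on x_2.
Plugging in: x_1* = (10·1.2/10)² = 1.44.

x_1* = 1.44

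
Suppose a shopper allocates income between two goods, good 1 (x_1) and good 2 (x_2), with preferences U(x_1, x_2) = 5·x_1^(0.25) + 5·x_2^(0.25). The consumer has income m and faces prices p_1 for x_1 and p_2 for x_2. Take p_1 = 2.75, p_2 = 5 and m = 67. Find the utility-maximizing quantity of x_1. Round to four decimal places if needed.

MRS = MU_x_1/MU_x_2 = (x_2/x_1)^(0.75). Set equal to p_1/p_2.
Solve for the ratio: x_2/x_1 = [p_1/p_2]^(4/3).
Substitute x_2 = (x_2/x_1)·x_1 into the budget: x_1* = m/(p_1 + p_2·(x_2/x_1)).
Numerically x_2/x_1 = 0.450627, so x_1* = 67/(2.75 + 5·0.450627) = 13.3916.

x_1* = 13.3916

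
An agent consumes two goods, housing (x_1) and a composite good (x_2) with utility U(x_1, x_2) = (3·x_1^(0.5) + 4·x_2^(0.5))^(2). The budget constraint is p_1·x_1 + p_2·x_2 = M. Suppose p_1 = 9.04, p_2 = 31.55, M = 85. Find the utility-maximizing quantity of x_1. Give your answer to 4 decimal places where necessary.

MRS = MU_x_1/MU_x_2 = (3/4)·(x_2/x_1)^(0.5). Set equal to p_1/p_2.
Hence x_2/x_1 = ((4/3)·p_1/p_2)^(1/(0.5)), i.e. raised to the 2 power.
Substitute x_2 = (x_2/x_1)·x_1 into the budget: x_1* = M/(p_1 + p_2·(x_2/x_1)).
Numerically x_2/x_1 = 0.145954, so x_1* = 85/(9.04 + 31.55·0.145954) = 6.2295.

x_1* = 6.2295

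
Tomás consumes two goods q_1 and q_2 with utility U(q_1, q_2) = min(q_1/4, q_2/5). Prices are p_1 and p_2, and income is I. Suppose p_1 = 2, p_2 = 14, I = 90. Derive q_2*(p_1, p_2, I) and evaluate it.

Here 4·2 + 5·14 = 78, giving q_2* = 5.7692.

q_2* = 5.7692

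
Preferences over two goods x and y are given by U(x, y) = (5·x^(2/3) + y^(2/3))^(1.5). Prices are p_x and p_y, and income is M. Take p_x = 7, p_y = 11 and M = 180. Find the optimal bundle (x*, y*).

With the ratio pinned down, the budget gives x* = M/(p_x + p_y·(y/x)) and y* = (y/x)·x*.
Numerically y/x = 0.002062, so x* = 180/(7 + 11·0.002062) = 25.6312 and y* = 0.002062·25.6312 = 0.0528.

x* = 25.6312, y* = 0.0528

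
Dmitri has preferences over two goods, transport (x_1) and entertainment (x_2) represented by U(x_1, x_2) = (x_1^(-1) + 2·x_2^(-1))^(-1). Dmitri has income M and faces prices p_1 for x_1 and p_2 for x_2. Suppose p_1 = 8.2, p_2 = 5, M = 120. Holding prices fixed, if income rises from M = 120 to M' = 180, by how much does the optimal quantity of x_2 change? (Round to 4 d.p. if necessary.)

Substitute x_2 = (x_2/x_1)·x_1 into the budget: x_1* = M/(p_1 + p_2·(x_2/x_1)).
Numerically x_2/x_1 = 1.811077, so x_1* = 120/(8.2 + 5·1.811077) = 6.9544 and x_2* = 1.811077·6.9544 = 12.5949.
At M' = 180: x_2* = 18.8923. Change: 18.8923 − 12.5949 = 6.2974.

Δx_2* = 6.2974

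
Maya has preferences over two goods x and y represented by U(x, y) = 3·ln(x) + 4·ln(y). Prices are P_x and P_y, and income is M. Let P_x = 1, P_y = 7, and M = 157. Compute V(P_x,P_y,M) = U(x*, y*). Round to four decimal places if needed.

At P_x=1, P_y=7, M=157: x* = 3/7·157/1 = 67.2857, y* = 12.8163.
Utility at the optimum: U(67.2857, 12.8163) = 22.8297.

V = 22.8297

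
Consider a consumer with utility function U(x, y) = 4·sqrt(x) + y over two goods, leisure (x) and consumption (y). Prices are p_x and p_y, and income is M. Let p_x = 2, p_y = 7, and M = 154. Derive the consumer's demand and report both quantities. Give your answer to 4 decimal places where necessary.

x* = 49, y* = 8

Utility is quasi-linear in y; the FOC for x is 2/√x = p_x/p_y.
Solve: √x = 2·p_y/p_x, so x*(p_x,p_y) = (2·p_y/p_x)², and y* = (M − p_x·x*)/p_y.
Plugging in: x* = (2·7/2)² = 49, y* = 8.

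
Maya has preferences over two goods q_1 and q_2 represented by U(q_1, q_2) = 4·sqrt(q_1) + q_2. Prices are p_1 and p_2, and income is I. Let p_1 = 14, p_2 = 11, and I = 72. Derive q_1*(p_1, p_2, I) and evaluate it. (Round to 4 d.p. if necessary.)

Utility is quasi-linear in q_2; the FOC for q_1 is 2/√q_1 = p_1/p_2.
Solve: √q_1 = 2·p_2/p_1, so q_1*(p_1,p_2) = (2·p_2/p_1)², and q_2* = (I − p_1·q_1*)/p_2.
Plugging in: q_1* = (2·11/14)² = 2.4694.

q_1* = 2.4694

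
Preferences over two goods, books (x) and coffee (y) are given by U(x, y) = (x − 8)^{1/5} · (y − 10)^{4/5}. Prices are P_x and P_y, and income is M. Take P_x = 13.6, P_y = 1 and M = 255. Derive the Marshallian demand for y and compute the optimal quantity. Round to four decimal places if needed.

y* = 118.96

MRS = (1/4)·(y−10)/(x−8). Tangency with P_x/P_y gives y−10 = 4·(P_x/P_y)·(x−8).
After buying the subsistence bundle (8, 10), a share 0.2 of the remaining income goes to x: x* = 8 + 0.2·(M − 8P_x − 10P_y)/P_x.
Discretionary income = 255 − 8·13.6 − 10·1 = 136.2; y* = 10 + 0.8·136.2/1 = 118.96.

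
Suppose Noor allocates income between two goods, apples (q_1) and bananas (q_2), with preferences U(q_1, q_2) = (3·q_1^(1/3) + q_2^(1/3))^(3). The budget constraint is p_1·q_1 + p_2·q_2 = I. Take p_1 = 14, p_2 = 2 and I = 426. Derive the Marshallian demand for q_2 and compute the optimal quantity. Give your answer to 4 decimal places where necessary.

q_2* = 71.8633

From the CES first-order condition, 3·(q_2/q_1)^(2/3) = p_1/p_2.
Hence q_2/q_1 = ((1/3)·p_1/p_2)^(1/(2/3)), i.e. raised to the 1.5 power.
Substitute q_2 = (q_2/q_1)·q_1 into the budget: q_1* = I/(p_1 + p_2·(q_2/q_1)).
Numerically q_2/q_1 = 3.564226, so q_1* = 426/(14 + 2·3.564226) = 20.1624 and q_2* = 3.564226·20.1624 = 71.8633.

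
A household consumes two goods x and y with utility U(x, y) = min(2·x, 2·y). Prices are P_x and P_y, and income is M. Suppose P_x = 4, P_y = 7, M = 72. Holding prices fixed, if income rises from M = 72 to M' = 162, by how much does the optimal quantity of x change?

With perfect complements, no substitution: consume in ratio x:y = 2:2.
Budget: P_x·x + P_y·x = M, so (2·P_x + 2·P_y)·x = 2·M.
Demand: x*(P_x,P_y,M) = 2·M/(2·P_x + 2·P_y), y* = 2·M/(2·P_x + 2·P_y).
Here 2·4 + 2·7 = 22, giving x* = 6.5455.
At M' = 162: x* = 14.7273. Change: 14.7273 − 6.5455 = 8.1818.

Δx* = 8.1818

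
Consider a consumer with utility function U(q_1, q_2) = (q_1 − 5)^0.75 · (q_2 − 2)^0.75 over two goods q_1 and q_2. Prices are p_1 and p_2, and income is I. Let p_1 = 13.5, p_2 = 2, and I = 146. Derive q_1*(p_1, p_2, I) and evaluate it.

q_1* = 7.7593

MRS = (q_2−2)/(q_1−5). Tangency with p_1/p_2 gives q_2−2 = (p_1/p_2)·(q_1−5).
Substituting into the budget: q_1* = 5 + 0.5·(I − 5·p_1 − 2·p_2)/p_1, and q_2* = 2 + 0.5·(…)/p_2.
Discretionary income = 146 − 5·13.5 − 2·2 = 74.5; q_1* = 5 + 0.5·74.5/13.5 = 7.7593.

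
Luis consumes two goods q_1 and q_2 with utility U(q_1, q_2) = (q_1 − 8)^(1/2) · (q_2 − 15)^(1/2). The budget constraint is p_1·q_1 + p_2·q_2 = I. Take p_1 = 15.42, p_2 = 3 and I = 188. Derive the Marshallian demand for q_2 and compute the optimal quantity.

Substituting into the budget: q_1* = 8 + 0.5·(I − 8·p_1 − 15·p_2)/p_1, and q_2* = 15 + 0.5·(…)/p_2.
Discretionary income = 188 − 8·15.42 − 15·3 = 19.64; q_2* = 15 + 0.5·19.64/3 = 18.2733.

q_2* = 18.2733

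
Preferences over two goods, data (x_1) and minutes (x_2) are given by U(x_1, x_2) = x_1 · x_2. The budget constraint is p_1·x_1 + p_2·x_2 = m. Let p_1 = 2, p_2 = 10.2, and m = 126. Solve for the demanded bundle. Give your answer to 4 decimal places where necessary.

x_1* = 31.5, x_2* = 6.1765

Tangency: MRS = x_2/x_1 = p_1/p_2.
Rearranging, p_2·x_2 = p_1·x_1. Substituting into the budget gives p_1·x_1·(1 + 1) = m.
Demand: x_1*(p_1,p_2,m) = 0.5·m/p_1 and x_2* = 0.5·m/p_2.
At p_1=2, p_2=10.2, m=126: x_1* = 0.5·126/2 = 31.5, x_2* = 6.1765.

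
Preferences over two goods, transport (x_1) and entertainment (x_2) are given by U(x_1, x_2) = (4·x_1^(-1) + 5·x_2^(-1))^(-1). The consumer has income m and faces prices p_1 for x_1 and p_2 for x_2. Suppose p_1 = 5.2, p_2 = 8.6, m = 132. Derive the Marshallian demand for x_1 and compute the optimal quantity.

x_1* = 10.4129

From the CES first-order condition, (4/5)·(x_2/x_1)^(2) = p_1/p_2.
Hence x_2/x_1 = ((5/4)·p_1/p_2)^(1/(2)), i.e. raised to the 0.5 power.
With the ratio pinned down, the budget gives x_1* = m/(p_1 + p_2·(x_2/x_1)) and x_2* = (x_2/x_1)·x_1*.
Numerically x_2/x_1 = 0.869376, so x_1* = 132/(5.2 + 8.6·0.869376) = 10.4129.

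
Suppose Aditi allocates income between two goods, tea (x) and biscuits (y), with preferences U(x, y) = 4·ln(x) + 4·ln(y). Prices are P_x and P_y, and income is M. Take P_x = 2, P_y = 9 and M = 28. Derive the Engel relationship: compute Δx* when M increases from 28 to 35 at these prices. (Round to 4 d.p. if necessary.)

Δx* = 1.75

The MRS is y/x. Set MRS = P_x/P_y.
Rearranging, P_y·y = P_x·x. Substituting into the budget gives P_x·x·(1 + 1) = M.
Demand: x*(P_x,P_y,M) = 0.5·M/P_x and y* = 0.5·M/P_y.
At P_x=2, P_y=9, M=28: x* = 0.5·28/2 = 7.
At M' = 35: x* = 8.75. Change: 8.75 − 7 = 1.75.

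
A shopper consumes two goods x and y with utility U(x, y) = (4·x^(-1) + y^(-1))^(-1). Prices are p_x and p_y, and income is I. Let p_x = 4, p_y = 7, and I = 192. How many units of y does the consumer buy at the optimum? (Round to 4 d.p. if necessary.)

y* = 10.9196

MU_x ∝ 4·x^(-2), MU_y ∝ y^(-2), so MRS = 4·(y/x)^(2) = p_x/p_y.
Solve for the ratio: y/x = [(1/4)·p_x/p_y]^(0.5).
With the ratio pinned down, the budget gives x* = I/(p_x + p_y·(y/x)) and y* = (y/x)·x*.
Numerically y/x = 0.377964, so x* = 192/(4 + 7·0.377964) = 28.8906 and y* = 0.377964·28.8906 = 10.9196.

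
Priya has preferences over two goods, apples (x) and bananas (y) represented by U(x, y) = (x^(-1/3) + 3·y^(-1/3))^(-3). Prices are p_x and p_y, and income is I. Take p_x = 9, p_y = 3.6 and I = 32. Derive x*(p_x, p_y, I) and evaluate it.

x* = 1.2641

MU_x ∝ x^(-4/3), MU_y ∝ 3·y^(-4/3), so MRS = (1/3)·(y/x)^(4/3) = p_x/p_y.
Hence y/x = (3·p_x/p_y)^(1/(4/3)), i.e. raised to the 0.75 power.
Substitute y = (y/x)·x into the budget: x* = I/(p_x + p_y·(y/x)).
Numerically y/x = 4.532063, so x* = 32/(9 + 3.6·4.532063) = 1.2641.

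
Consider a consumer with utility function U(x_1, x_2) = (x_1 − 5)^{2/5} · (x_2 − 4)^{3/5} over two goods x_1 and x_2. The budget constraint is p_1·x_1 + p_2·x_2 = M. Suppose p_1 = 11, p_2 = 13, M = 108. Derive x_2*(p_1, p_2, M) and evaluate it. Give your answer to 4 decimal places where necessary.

MRS = (2/3)·(x_2−4)/(x_1−5). Tangency with p_1/p_2 gives x_2−4 = (3/2)·(p_1/p_2)·(x_1−5).
After buying the subsistence bundle (5, 4), a share 0.4 of the remaining income goes to x_1: x_1* = 5 + 0.4·(M − 5p_1 − 4p_2)/p_1.
Discretionary income = 108 − 5·11 − 4·13 = 1; x_2* = 4 + 0.6·1/13 = 4.0462.

x_2* = 4.0462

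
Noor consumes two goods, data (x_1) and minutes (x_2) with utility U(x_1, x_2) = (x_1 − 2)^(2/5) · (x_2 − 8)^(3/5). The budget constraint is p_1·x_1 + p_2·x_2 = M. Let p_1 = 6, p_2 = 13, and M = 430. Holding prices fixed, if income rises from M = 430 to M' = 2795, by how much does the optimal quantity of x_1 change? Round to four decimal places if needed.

Δx_1* = 157.6667

Let x_1' = x_1−2, x_2' = x_2−8. MRS = (2/3)·x_2'/x_1' = p_1/p_2.
After buying the subsistence bundle (2, 8), a share 0.4 of the remaining income goes to x_1: x_1* = 2 + 0.4·(M − 2p_1 − 8p_2)/p_1.
Discretionary income = 430 − 2·6 − 8·13 = 314; x_1* = 2 + 0.4·314/6 = 22.9333.
At M' = 2795: x_1* = 180.6. Change: 180.6 − 22.9333 = 157.6667.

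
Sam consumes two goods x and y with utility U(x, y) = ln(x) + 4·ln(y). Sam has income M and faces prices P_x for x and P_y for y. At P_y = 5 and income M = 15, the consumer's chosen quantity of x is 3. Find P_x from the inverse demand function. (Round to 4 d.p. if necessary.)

The MRS is (1/4)·y/x. Set MRS = P_x/P_y.
Rearranging, P_y·y = 4·P_x·x. Substituting into the budget gives P_x·x·(1 + 4) = M.
Demand: x*(P_x,P_y,M) = 0.2·M/P_x and y* = 0.8·M/P_y.
Set x* = 3 in the demand function and solve for P_x: P_x = 1.

P_x = 1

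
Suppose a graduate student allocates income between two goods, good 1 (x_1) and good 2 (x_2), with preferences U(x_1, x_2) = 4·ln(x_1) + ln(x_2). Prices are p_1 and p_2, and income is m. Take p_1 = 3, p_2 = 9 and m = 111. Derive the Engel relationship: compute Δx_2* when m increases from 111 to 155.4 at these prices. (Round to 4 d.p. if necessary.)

Δx_2* = 0.9867

Tangency: MRS = 4·x_2/x_1 = p_1/p_2.
Rearranging, p_2·x_2 = (1/4)·p_1·x_1. Substituting into the budget gives p_1·x_1·(1 + (1/4)) = m.
Demand: x_1*(p_1,p_2,m) = 0.8·m/p_1 and x_2* = 0.2·m/p_2.
At p_1=3, p_2=9, m=111: x_2* = 0.2·111/9 = 2.4667.
At m' = 155.4: x_2* = 3.4533. Change: 3.4533 − 2.4667 = 0.9867.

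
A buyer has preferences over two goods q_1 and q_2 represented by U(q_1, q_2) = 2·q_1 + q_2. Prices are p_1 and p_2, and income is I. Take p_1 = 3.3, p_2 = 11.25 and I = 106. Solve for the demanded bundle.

q_1* = 32.1212, q_2* = 0

Linear utility — the consumer picks whichever good has higher MU/price: 2/3.3 = 0.6061 vs 1/11.25 = 0.0889.
q_1 gives more utility per dollar, so spend all income on q_1: q_1* = I/p_1, q_2* = 0.
Numerically: q_1* = 32.1212, q_2* = 0.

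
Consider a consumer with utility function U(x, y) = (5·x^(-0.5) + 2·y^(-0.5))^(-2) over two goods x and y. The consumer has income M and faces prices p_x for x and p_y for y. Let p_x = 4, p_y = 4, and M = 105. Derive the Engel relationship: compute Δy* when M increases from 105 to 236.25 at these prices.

Δy* = 11.5455

MRS = MU_x/MU_y = (5/2)·(y/x)^(1.5). Set equal to p_x/p_y.
Solve for the ratio: y/x = [(2/5)·p_x/p_y]^(2/3).
With the ratio pinned down, the budget gives x* = M/(p_x + p_y·(y/x)) and y* = (y/x)·x*.
Numerically y/x = 0.542884, so x* = 105/(4 + 4·0.542884) = 17.0136 and y* = 0.542884·17.0136 = 9.2364.
At M' = 236.25: y* = 20.7819. Change: 20.7819 − 9.2364 = 11.5455.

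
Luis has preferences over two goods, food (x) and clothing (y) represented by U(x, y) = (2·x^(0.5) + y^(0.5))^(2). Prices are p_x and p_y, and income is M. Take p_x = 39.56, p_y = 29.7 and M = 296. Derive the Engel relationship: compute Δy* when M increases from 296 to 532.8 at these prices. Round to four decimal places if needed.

Δy* = 1.9918

With the ratio pinned down, the budget gives x* = M/(p_x + p_y·(y/x)) and y* = (y/x)·x*.
Numerically y/x = 0.443547, so x* = 296/(39.56 + 29.7·0.443547) = 5.6131 and y* = 0.443547·5.6131 = 2.4897.
At M' = 532.8: y* = 4.4815. Change: 4.4815 − 2.4897 = 1.9918.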